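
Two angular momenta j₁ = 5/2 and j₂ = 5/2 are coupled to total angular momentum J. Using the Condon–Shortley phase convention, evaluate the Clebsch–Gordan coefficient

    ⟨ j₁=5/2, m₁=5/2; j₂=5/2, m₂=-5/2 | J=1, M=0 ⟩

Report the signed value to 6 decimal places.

√[3·4!1!1!/7! · 5!0!0!5!1!1!] = √(1440/7)
  +(−1)^0/∏(0,4,0,0,1,1)! = 1/24  (running 1/24)
⟨..|..⟩ = √(1440/7)·(1/24) = +0.597614

+√(5/14) ≈ +0.597614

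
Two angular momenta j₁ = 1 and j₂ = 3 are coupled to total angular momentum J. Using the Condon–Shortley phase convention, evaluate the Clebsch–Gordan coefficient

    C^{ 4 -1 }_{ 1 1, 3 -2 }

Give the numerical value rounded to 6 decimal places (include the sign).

+√(3/28) ≈ +0.327327

j₁+j₂−J=0  J+j₁−j₂=2  J−j₁+j₂=6  j₁+j₂+J+1=9
(j₁±m₁, j₂±m₂, J±M) = (2,0,1,5,3,5)
P² = 43200/7
sum k=0..0:
  [0] +1/240 = 1/240
S = 1/240
C² = P²·S² = 3/28 ; C = +0.327327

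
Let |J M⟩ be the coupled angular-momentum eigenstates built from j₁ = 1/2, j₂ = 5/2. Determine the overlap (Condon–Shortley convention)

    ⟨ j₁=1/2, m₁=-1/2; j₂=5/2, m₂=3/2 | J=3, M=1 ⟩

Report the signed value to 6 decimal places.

+√(1/3) = +0.577350

√[7·0!1!5!/7! · 0!1!4!1!4!2!] = √(192)
  +(−1)^0/∏(0,0,1,4,0,1)! = 1/24  (running 1/24)
⟨..|..⟩ = √(192)·(1/24) = +0.577350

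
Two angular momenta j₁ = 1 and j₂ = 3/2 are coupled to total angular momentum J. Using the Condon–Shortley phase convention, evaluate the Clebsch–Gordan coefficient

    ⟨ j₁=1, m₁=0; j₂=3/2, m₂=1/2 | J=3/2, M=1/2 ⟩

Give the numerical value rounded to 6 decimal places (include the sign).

√[4·1!1!2!/5! · 1!1!2!1!2!1!] = √(4/15)
  +(−1)^0/∏(0,1,1,2,0,0)! = 1/2  (running 1/2)
  +(−1)^1/∏(1,0,0,1,1,1)! = -1  (running -1/2)
⟨..|..⟩ = √(4/15)·(-1/2) = -0.258199

−√(1/15) = -0.258199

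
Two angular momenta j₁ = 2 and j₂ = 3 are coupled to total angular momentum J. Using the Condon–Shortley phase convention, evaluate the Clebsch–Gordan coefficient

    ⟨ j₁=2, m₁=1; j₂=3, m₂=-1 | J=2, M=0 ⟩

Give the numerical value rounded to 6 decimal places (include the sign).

−√(1/7) ≈ -0.377964

triangle: 3!*1!*3!/8! = 36/40320
(j±m)!: 3!*1!*2!*4!*2!*2! = 1152
prefactor² = (2J+1)*Δ*N² = 36/7
  k=0: +1/(0!*3!*1!*2!*0!*1!) = 1/12
  k=1: −1/(1!*2!*0!*1!*1!*2!) = -1/4
Σ = -1/6  ⇒  CG² = 36/7*(-1/6)² = 1/7
CG = −√(1/7) = -0.377964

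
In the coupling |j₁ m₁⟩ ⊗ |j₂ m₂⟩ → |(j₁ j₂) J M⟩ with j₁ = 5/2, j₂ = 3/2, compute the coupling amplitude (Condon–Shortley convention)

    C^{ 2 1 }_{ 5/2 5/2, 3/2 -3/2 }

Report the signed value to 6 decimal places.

triangle: 2!×3!×1!/7! = 12/5040
(j±m)!: 5!×0!×0!×3!×3!×1! = 4320
prefactor² = (2J+1)×Δ×N² = 360/7
  k=0: +1/(0!×2!×0!×0!×3!×1!) = 1/12
Σ = 1/12  ⇒  CG² = 360/7×1/12² = 5/14
CG = +√(5/14) = +0.597614

+√(5/14) ≈ +0.597614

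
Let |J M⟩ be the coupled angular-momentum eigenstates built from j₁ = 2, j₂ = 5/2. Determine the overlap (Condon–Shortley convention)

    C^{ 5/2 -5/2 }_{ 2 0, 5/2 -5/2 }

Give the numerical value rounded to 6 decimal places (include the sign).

triangle: 2!·2!·3!/8! = 24/40320
(j±m)!: 2!·2!·0!·5!·0!·5! = 57600
prefactor² = (2J+1)·Δ·N² = 1440/7
  k=0: +1/(0!·2!·2!·0!·0!·3!) = 1/24
Σ = 1/24  ⇒  CG² = 1440/7·1/24² = 5/14
CG = +√(5/14) = +0.597614

+0.597614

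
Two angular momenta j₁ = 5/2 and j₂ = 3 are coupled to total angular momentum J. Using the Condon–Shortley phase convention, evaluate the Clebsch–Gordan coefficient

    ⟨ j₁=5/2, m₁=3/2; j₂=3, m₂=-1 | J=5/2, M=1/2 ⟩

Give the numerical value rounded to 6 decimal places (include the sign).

j₁+j₂−J=3  J+j₁−j₂=2  J−j₁+j₂=3  j₁+j₂+J+1=9
(j₁±m₁, j₂±m₂, J±M) = (4,1,2,4,3,2)
P² = 576/35
sum k=0..1:
  [0] +1/12 = 1/12
  [1] −1/8 = -1/8
S = -1/24
C² = P²·S² = 1/35 ; C = -0.169031

-0.169031  (= −√(1/35))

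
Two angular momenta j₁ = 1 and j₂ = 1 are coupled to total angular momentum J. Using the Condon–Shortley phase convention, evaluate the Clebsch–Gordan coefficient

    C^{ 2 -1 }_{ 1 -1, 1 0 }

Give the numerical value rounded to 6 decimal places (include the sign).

+√(1/2) ≈ +0.707107

triangle: 0!*2!*2!/5! = 4/120
(j±m)!: 0!*2!*1!*1!*1!*3! = 12
prefactor² = (2J+1)*Δ*N² = 2
  k=0: +1/(0!*0!*2!*1!*0!*1!) = 1/2
Σ = 1/2  ⇒  CG² = 2*1/2² = 1/2
CG = +√(1/2) = +0.707107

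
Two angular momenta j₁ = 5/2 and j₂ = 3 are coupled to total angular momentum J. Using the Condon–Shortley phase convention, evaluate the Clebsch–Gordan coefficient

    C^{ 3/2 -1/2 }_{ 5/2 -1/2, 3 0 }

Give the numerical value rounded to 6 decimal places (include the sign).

+√(4/35) ≈ +0.338062

j₁+j₂−J=4  J+j₁−j₂=1  J−j₁+j₂=2  j₁+j₂+J+1=8
(j₁±m₁, j₂±m₂, J±M) = (2,3,3,3,1,2)
P² = 144/35
sum k=2..3:
  [2] +1/4 = 1/4
  [3] −1/12 = -1/12
S = 1/6
C² = P²·S² = 4/35 ; C = +0.338062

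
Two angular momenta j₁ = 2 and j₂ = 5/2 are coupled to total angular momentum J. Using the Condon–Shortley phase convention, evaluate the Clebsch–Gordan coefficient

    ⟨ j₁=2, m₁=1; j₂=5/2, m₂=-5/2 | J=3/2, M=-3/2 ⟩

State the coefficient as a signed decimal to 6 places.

√[4·3!1!2!/7! · 3!1!0!5!0!3!] = √(288/7)
  +(−1)^0/∏(0,3,1,0,0,2)! = 1/12  (running 1/12)
⟨..|..⟩ = √(288/7)·(1/12) = +0.534522

+√(2/7) ≈ +0.534522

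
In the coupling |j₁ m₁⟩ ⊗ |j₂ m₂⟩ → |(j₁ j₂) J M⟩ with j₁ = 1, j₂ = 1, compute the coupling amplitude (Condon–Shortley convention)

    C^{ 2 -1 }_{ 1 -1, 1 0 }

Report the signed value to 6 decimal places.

j₁+j₂−J=0  J+j₁−j₂=2  J−j₁+j₂=2  j₁+j₂+J+1=5
(j₁±m₁, j₂±m₂, J±M) = (0,2,1,1,1,3)
P² = 2
sum k=0..0:
  [0] +1/2 = 1/2
S = 1/2
C² = P²·S² = 1/2 ; C = +0.707107

+0.707107  (= +√(1/2))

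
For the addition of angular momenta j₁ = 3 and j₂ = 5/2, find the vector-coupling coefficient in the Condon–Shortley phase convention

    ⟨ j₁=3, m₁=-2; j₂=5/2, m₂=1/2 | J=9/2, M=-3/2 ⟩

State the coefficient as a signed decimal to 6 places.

-0.604815

j₁+j₂−J=1  J+j₁−j₂=5  J−j₁+j₂=4  j₁+j₂+J+1=11
(j₁±m₁, j₂±m₂, J±M) = (1,5,3,2,3,6)
P² = 345600/77
sum k=0..1:
  [0] +1/720 = 1/720
  [1] −1/96 = -1/96
S = -13/1440
C² = P²·S² = 169/462 ; C = -0.604815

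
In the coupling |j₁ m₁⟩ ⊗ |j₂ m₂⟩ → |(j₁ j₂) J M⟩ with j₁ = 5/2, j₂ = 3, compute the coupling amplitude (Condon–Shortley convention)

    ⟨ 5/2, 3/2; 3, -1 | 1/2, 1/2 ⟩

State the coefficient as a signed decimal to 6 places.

−√(2/21) = -0.308607

√[2·5!0!1!/7! · 4!1!2!4!1!0!] = √(384/7)
  +(−1)^1/∏(1,4,0,1,0,0)! = -1/24  (running -1/24)
⟨..|..⟩ = √(384/7)·(-1/24) = -0.308607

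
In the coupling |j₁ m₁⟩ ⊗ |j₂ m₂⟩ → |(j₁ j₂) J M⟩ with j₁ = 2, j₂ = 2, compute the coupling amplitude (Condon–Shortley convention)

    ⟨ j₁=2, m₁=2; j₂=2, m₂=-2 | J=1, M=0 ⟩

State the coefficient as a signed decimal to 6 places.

j₁+j₂−J=3  J+j₁−j₂=1  J−j₁+j₂=1  j₁+j₂+J+1=6
(j₁±m₁, j₂±m₂, J±M) = (4,0,0,4,1,1)
P² = 72/5
sum k=0..0:
  [0] +1/6 = 1/6
S = 1/6
C² = P²·S² = 2/5 ; C = +0.632456

+0.632456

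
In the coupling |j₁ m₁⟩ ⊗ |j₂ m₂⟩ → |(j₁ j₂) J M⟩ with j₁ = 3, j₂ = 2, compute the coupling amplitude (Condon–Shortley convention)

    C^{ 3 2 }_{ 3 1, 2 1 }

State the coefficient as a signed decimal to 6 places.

j₁+j₂−J=2  J+j₁−j₂=4  J−j₁+j₂=2  j₁+j₂+J+1=9
(j₁±m₁, j₂±m₂, J±M) = (4,2,3,1,5,1)
P² = 64
sum k=1..2:
  [1] −1/12 = -1/12
  [2] +1/48 = 1/48
S = -1/16
C² = P²·S² = 1/4 ; C = -0.500000

-0.500000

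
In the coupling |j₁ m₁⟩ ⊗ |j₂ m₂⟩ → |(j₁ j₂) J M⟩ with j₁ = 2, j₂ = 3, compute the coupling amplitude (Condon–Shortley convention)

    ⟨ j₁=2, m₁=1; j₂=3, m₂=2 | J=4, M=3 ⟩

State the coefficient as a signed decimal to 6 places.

−√(1/20) ≈ -0.223607

√[9·1!3!5!/10! · 3!1!5!1!7!1!] = √(6480)
  +(−1)^0/∏(0,1,1,5,2,0)! = 1/240  (running 1/240)
  +(−1)^1/∏(1,0,0,4,3,1)! = -1/144  (running -1/360)
⟨..|..⟩ = √(6480)·(-1/360) = -0.223607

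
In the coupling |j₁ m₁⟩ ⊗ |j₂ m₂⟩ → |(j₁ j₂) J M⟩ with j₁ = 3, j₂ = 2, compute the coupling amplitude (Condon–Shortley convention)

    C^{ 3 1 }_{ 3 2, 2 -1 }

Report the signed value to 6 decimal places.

+0.500000  (= +√(1/4))

√[7·2!4!2!/9! · 5!1!1!3!4!2!] = √(64)
  +(−1)^0/∏(0,2,1,1,3,1)! = 1/12  (running 1/12)
  +(−1)^1/∏(1,1,0,0,4,2)! = -1/48  (running 1/16)
⟨..|..⟩ = √(64)·(1/16) = +0.500000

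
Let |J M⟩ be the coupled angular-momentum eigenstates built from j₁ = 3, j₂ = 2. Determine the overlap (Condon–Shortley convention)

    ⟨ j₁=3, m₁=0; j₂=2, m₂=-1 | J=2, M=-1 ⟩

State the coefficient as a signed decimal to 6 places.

j₁+j₂−J=3  J+j₁−j₂=3  J−j₁+j₂=1  j₁+j₂+J+1=8
(j₁±m₁, j₂±m₂, J±M) = (3,3,1,3,1,3)
P² = 81/14
sum k=0..1:
  [0] +1/36 = 1/36
  [1] −1/4 = -1/4
S = -2/9
C² = P²·S² = 2/7 ; C = -0.534522

-0.534522  (= −√(2/7))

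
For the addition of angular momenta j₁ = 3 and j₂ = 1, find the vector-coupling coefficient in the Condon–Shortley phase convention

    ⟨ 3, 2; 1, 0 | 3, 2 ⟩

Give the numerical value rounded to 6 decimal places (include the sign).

triangle: 1!×5!×1!/8! = 120/40320
(j±m)!: 5!×1!×1!×1!×5!×1! = 14400
prefactor² = (2J+1)×Δ×N² = 300
  k=0: +1/(0!×1!×1!×1!×4!×0!) = 1/24
  k=1: −1/(1!×0!×0!×0!×5!×1!) = -1/120
Σ = 1/30  ⇒  CG² = 300×1/30² = 1/3
CG = +√(1/3) = +0.577350

+√(1/3) = +0.577350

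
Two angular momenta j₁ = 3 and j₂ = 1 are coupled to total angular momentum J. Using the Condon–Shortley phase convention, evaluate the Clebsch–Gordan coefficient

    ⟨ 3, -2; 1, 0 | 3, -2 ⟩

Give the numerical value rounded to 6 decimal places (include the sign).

-0.577350  (= −√(1/3))

√[7·1!5!1!/8! · 1!5!1!1!1!5!] = √(300)
  +(−1)^0/∏(0,1,5,1,0,0)! = 1/120  (running 1/120)
  +(−1)^1/∏(1,0,4,0,1,1)! = -1/24  (running -1/30)
⟨..|..⟩ = √(300)·(-1/30) = -0.577350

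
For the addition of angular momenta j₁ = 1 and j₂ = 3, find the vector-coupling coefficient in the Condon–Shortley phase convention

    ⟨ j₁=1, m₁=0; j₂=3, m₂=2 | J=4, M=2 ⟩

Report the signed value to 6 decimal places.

√[9·0!2!6!/9! · 1!1!5!1!6!2!] = √(43200/7)
  +(−1)^0/∏(0,0,1,5,1,1)! = 1/120  (running 1/120)
⟨..|..⟩ = √(43200/7)·(1/120) = +0.654654

+√(3/7) = +0.654654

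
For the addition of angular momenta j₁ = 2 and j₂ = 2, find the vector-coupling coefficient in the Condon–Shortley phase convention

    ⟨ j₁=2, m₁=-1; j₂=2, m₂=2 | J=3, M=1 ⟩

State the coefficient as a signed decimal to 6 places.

-0.547723  (= −√(3/10))

j₁+j₂−J=1  J+j₁−j₂=3  J−j₁+j₂=3  j₁+j₂+J+1=8
(j₁±m₁, j₂±m₂, J±M) = (1,3,4,0,4,2)
P² = 216/5
sum k=1..1:
  [1] −1/12 = -1/12
S = -1/12
C² = P²·S² = 3/10 ; C = -0.547723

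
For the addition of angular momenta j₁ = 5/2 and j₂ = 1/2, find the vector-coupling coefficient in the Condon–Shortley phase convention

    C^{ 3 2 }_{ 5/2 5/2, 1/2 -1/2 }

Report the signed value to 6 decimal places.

triangle: 0!*5!*1!/7! = 120/5040
(j±m)!: 5!*0!*0!*1!*5!*1! = 14400
prefactor² = (2J+1)*Δ*N² = 2400
  k=0: +1/(0!*0!*0!*0!*5!*1!) = 1/120
Σ = 1/120  ⇒  CG² = 2400*1/120² = 1/6
CG = +√(1/6) = +0.408248

+0.408248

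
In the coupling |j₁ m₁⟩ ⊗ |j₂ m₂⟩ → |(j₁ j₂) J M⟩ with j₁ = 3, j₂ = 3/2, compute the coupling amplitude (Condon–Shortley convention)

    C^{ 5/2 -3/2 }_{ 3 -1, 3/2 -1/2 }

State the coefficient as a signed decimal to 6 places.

j₁+j₂−J=2  J+j₁−j₂=4  J−j₁+j₂=1  j₁+j₂+J+1=8
(j₁±m₁, j₂±m₂, J±M) = (2,4,1,2,1,4)
P² = 576/35
sum k=0..1:
  [0] +1/48 = 1/48
  [1] −1/6 = -1/6
S = -7/48
C² = P²·S² = 7/20 ; C = -0.591608

-0.591608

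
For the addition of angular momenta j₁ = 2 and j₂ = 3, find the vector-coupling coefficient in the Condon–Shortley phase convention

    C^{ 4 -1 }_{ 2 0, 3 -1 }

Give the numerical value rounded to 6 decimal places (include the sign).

+√(3/28) = +0.327327

triangle: 1!*3!*5!/10! = 720/3628800
(j±m)!: 2!*2!*2!*4!*3!*5! = 138240
prefactor² = (2J+1)*Δ*N² = 1728/7
  k=0: +1/(0!*1!*2!*2!*1!*3!) = 1/24
  k=1: −1/(1!*0!*1!*1!*2!*4!) = -1/48
Σ = 1/48  ⇒  CG² = 1728/7*1/48² = 3/28
CG = +√(3/28) = +0.327327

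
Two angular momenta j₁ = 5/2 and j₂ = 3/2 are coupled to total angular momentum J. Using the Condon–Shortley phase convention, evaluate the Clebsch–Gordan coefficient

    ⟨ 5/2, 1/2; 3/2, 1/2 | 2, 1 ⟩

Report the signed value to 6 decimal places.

triangle: 2!×3!×1!/7! = 12/5040
(j±m)!: 3!×2!×2!×1!×3!×1! = 144
prefactor² = (2J+1)×Δ×N² = 12/7
  k=1: −1/(1!×1!×1!×1!×2!×0!) = -1/2
  k=2: +1/(2!×0!×0!×0!×3!×1!) = 1/12
Σ = -5/12  ⇒  CG² = 12/7×(-5/12)² = 25/84
CG = −√(25/84) = -0.545545

−√(25/84) = -0.545545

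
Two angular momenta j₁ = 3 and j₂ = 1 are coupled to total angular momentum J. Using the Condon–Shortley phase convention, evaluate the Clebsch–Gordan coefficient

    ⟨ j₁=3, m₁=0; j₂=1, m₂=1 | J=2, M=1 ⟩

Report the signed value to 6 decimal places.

triangle: 2!·4!·0!/7! = 48/5040
(j±m)!: 3!·3!·2!·0!·3!·1! = 432
prefactor² = (2J+1)·Δ·N² = 144/7
  k=2: +1/(2!·0!·1!·0!·3!·0!) = 1/12
Σ = 1/12  ⇒  CG² = 144/7·1/12² = 1/7
CG = +√(1/7) = +0.377964

+√(1/7) = +0.377964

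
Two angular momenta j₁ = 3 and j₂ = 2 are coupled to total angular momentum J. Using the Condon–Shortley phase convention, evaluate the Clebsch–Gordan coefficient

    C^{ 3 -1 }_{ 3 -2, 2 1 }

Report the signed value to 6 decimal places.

+0.500000  (= +√(1/4))

triangle: 2!×4!×2!/9! = 96/362880
(j±m)!: 1!×5!×3!×1!×2!×4! = 34560
prefactor² = (2J+1)×Δ×N² = 64
  k=1: −1/(1!×1!×4!×2!×0!×0!) = -1/48
  k=2: +1/(2!×0!×3!×1!×1!×1!) = 1/12
Σ = 1/16  ⇒  CG² = 64×1/16² = 1/4
CG = +√(1/4) = +0.500000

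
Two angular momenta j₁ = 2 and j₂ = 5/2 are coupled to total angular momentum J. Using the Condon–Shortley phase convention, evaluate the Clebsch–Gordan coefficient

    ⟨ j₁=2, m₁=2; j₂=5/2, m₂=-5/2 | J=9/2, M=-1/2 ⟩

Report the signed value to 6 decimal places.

+0.089087

j₁+j₂−J=0  J+j₁−j₂=4  J−j₁+j₂=5  j₁+j₂+J+1=10
(j₁±m₁, j₂±m₂, J±M) = (4,0,0,5,4,5)
P² = 460800/7
sum k=0..0:
  [0] +1/2880 = 1/2880
S = 1/2880
C² = P²·S² = 1/126 ; C = +0.089087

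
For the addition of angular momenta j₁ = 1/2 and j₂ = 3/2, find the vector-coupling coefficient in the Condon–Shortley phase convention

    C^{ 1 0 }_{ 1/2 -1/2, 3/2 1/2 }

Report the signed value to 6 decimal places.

−√(1/2) ≈ -0.707107

√[3·1!0!2!/4! · 0!1!2!1!1!1!] = √(1/2)
  +(−1)^1/∏(1,0,0,1,0,1)! = -1  (running -1)
⟨..|..⟩ = √(1/2)·(-1) = -0.707107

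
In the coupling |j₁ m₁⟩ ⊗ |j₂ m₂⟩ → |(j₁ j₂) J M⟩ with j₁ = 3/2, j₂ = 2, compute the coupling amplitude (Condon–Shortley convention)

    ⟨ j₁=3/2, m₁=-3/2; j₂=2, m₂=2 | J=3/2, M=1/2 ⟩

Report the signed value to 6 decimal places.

√[4·2!1!2!/6! · 0!3!4!0!2!1!] = √(32/5)
  +(−1)^2/∏(2,0,1,2,0,0)! = 1/4  (running 1/4)
⟨..|..⟩ = √(32/5)·(1/4) = +0.632456

+√(2/5) ≈ +0.632456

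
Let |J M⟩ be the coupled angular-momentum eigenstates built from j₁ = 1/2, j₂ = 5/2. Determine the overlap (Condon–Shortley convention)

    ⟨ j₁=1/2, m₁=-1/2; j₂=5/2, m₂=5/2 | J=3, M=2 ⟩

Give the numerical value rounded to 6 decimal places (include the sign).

j₁+j₂−J=0  J+j₁−j₂=1  J−j₁+j₂=5  j₁+j₂+J+1=7
(j₁±m₁, j₂±m₂, J±M) = (0,1,5,0,5,1)
P² = 2400
sum k=0..0:
  [0] +1/120 = 1/120
S = 1/120
C² = P²·S² = 1/6 ; C = +0.408248

+0.408248  (= +√(1/6))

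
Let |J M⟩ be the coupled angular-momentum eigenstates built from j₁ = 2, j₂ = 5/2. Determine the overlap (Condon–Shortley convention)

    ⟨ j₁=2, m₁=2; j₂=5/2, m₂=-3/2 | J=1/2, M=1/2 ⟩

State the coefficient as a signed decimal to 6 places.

triangle: 4!*0!*1!/6! = 24/720
(j±m)!: 4!*0!*1!*4!*1!*0! = 576
prefactor² = (2J+1)*Δ*N² = 192/5
  k=0: +1/(0!*4!*0!*1!*0!*0!) = 1/24
Σ = 1/24  ⇒  CG² = 192/5*1/24² = 1/15
CG = +√(1/15) = +0.258199

+√(1/15) ≈ +0.258199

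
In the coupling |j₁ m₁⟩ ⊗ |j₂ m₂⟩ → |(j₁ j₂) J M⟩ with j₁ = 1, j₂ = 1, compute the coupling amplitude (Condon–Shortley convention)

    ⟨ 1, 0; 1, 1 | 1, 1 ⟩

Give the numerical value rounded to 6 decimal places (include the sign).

triangle: 1!*1!*1!/4! = 1/24
(j±m)!: 1!*1!*2!*0!*2!*0! = 4
prefactor² = (2J+1)*Δ*N² = 1/2
  k=1: −1/(1!*0!*0!*1!*1!*0!) = -1
Σ = -1  ⇒  CG² = 1/2*(-1)² = 1/2
CG = −√(1/2) = -0.707107

-0.707107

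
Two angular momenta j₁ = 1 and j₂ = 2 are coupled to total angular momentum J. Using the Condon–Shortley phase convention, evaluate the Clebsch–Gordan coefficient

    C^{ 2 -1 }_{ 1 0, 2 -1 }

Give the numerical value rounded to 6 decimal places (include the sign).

+√(1/6) ≈ +0.408248

j₁+j₂−J=1  J+j₁−j₂=1  J−j₁+j₂=3  j₁+j₂+J+1=6
(j₁±m₁, j₂±m₂, J±M) = (1,1,1,3,1,3)
P² = 3/2
sum k=0..1:
  [0] +1/2 = 1/2
  [1] −1/6 = -1/6
S = 1/3
C² = P²·S² = 1/6 ; C = +0.408248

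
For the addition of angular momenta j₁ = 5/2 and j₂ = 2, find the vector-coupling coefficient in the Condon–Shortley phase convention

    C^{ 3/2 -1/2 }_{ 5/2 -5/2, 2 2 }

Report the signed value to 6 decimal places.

triangle: 3!·2!·1!/7! = 12/5040
(j±m)!: 0!·5!·4!·0!·1!·2! = 5760
prefactor² = (2J+1)·Δ·N² = 384/7
  k=3: −1/(3!·0!·2!·1!·0!·0!) = -1/12
Σ = -1/12  ⇒  CG² = 384/7·(-1/12)² = 8/21
CG = −√(8/21) = -0.617213

−√(8/21) = -0.617213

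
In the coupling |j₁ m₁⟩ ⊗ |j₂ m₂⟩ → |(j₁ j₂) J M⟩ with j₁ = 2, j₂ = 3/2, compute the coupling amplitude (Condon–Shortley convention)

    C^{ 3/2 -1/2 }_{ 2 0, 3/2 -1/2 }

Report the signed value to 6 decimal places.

√[4·2!2!1!/6! · 2!2!1!2!1!2!] = √(16/45)
  +(−1)^0/∏(0,2,2,1,0,0)! = 1/4  (running 1/4)
  +(−1)^1/∏(1,1,1,0,1,1)! = -1  (running -3/4)
⟨..|..⟩ = √(16/45)·(-3/4) = -0.447214

-0.447214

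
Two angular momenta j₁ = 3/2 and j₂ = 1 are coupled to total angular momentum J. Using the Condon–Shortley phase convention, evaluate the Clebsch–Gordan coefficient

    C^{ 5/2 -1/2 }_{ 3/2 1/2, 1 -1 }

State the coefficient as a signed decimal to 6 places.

triangle: 0!·3!·2!/6! = 12/720
(j±m)!: 2!·1!·0!·2!·2!·3! = 48
prefactor² = (2J+1)·Δ·N² = 24/5
  k=0: +1/(0!·0!·1!·0!·2!·2!) = 1/4
Σ = 1/4  ⇒  CG² = 24/5·1/4² = 3/10
CG = +√(3/10) = +0.547723

+√(3/10) ≈ +0.547723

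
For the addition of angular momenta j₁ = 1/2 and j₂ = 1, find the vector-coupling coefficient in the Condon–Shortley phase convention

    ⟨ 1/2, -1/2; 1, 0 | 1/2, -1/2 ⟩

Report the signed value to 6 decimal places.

-0.577350  (= −√(1/3))

j₁+j₂−J=1  J+j₁−j₂=0  J−j₁+j₂=1  j₁+j₂+J+1=3
(j₁±m₁, j₂±m₂, J±M) = (0,1,1,1,0,1)
P² = 1/3
sum k=1..1:
  [1] −1/1 = -1
S = -1
C² = P²·S² = 1/3 ; C = -0.577350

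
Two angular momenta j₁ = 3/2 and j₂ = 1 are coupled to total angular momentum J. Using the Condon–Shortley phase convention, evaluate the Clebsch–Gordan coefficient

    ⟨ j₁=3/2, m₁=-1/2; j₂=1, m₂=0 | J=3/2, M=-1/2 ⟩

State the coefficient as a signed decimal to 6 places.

-0.258199  (= −√(1/15))

j₁+j₂−J=1  J+j₁−j₂=2  J−j₁+j₂=1  j₁+j₂+J+1=5
(j₁±m₁, j₂±m₂, J±M) = (1,2,1,1,1,2)
P² = 4/15
sum k=0..1:
  [0] +1/2 = 1/2
  [1] −1/1 = -1
S = -1/2
C² = P²·S² = 1/15 ; C = -0.258199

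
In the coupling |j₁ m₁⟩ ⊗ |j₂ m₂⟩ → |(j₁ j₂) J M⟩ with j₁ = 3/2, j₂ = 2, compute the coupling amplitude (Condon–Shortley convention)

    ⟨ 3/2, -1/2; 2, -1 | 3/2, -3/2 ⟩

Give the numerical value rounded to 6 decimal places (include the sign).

−√(2/5) ≈ -0.632456

j₁+j₂−J=2  J+j₁−j₂=1  J−j₁+j₂=2  j₁+j₂+J+1=6
(j₁±m₁, j₂±m₂, J±M) = (1,2,1,3,0,3)
P² = 8/5
sum k=1..1:
  [1] −1/2 = -1/2
S = -1/2
C² = P²·S² = 2/5 ; C = -0.632456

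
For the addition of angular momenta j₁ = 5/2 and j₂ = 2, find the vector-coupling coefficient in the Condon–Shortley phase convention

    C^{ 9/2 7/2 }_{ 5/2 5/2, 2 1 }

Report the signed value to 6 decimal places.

j₁+j₂−J=0  J+j₁−j₂=5  J−j₁+j₂=4  j₁+j₂+J+1=10
(j₁±m₁, j₂±m₂, J±M) = (5,0,3,1,8,1)
P² = 230400
sum k=0..0:
  [0] +1/720 = 1/720
S = 1/720
C² = P²·S² = 4/9 ; C = +0.666667

+√(4/9) ≈ +0.666667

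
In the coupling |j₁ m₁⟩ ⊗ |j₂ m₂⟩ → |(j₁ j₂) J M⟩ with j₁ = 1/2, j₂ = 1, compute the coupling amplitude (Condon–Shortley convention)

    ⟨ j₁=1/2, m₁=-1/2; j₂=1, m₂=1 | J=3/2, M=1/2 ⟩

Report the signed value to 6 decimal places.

√[4·0!1!2!/4! · 0!1!2!0!2!1!] = √(4/3)
  +(−1)^0/∏(0,0,1,2,0,0)! = 1/2  (running 1/2)
⟨..|..⟩ = √(4/3)·(1/2) = +0.577350

+√(1/3) = +0.577350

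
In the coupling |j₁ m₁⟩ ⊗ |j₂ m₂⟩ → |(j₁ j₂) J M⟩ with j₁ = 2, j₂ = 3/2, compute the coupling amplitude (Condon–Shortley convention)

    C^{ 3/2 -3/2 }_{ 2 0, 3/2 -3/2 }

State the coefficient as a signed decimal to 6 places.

triangle: 2!*2!*1!/6! = 4/720
(j±m)!: 2!*2!*0!*3!*0!*3! = 144
prefactor² = (2J+1)*Δ*N² = 16/5
  k=0: +1/(0!*2!*2!*0!*0!*1!) = 1/4
Σ = 1/4  ⇒  CG² = 16/5*1/4² = 1/5
CG = +√(1/5) = +0.447214

+√(1/5) ≈ +0.447214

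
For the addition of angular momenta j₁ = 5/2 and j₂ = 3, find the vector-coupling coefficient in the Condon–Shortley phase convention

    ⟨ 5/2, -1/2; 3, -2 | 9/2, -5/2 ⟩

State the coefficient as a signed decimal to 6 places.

+√(49/198) = +0.497468

j₁+j₂−J=1  J+j₁−j₂=4  J−j₁+j₂=5  j₁+j₂+J+1=11
(j₁±m₁, j₂±m₂, J±M) = (2,3,1,5,2,7)
P² = 115200/11
sum k=0..1:
  [0] +1/144 = 1/144
  [1] −1/480 = -1/480
S = 7/1440
C² = P²·S² = 49/198 ; C = +0.497468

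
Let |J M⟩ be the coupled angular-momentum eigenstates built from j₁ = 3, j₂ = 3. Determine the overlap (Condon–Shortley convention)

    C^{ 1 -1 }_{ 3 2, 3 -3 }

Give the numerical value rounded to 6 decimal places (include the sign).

+√(3/28) ≈ +0.327327

j₁+j₂−J=5  J+j₁−j₂=1  J−j₁+j₂=1  j₁+j₂+J+1=8
(j₁±m₁, j₂±m₂, J±M) = (5,1,0,6,0,2)
P² = 10800/7
sum k=0..0:
  [0] +1/120 = 1/120
S = 1/120
C² = P²·S² = 3/28 ; C = +0.327327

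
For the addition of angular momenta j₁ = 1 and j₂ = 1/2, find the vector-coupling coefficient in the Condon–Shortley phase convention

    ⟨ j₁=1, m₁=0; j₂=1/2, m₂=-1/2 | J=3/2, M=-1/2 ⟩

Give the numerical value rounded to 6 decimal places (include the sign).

triangle: 0!·2!·1!/4! = 2/24
(j±m)!: 1!·1!·0!·1!·1!·2! = 2
prefactor² = (2J+1)·Δ·N² = 2/3
  k=0: +1/(0!·0!·1!·0!·1!·1!) = 1
Σ = 1  ⇒  CG² = 2/3·1² = 2/3
CG = +√(2/3) = +0.816497

+0.816497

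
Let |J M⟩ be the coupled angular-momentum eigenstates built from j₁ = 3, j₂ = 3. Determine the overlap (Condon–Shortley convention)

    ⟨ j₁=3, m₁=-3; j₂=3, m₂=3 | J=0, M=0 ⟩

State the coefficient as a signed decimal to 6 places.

+√(1/7) = +0.377964

triangle: 6!*0!*0!/7! = 720/5040
(j±m)!: 0!*6!*6!*0!*0!*0! = 518400
prefactor² = (2J+1)*Δ*N² = 518400/7
  k=6: +1/(6!*0!*0!*0!*0!*0!) = 1/720
Σ = 1/720  ⇒  CG² = 518400/7*1/720² = 1/7
CG = +√(1/7) = +0.377964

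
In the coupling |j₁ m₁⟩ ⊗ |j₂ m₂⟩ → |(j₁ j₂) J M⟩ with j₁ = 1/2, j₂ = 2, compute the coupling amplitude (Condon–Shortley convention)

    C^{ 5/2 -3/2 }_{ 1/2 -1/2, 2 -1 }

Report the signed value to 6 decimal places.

triangle: 0!×1!×4!/6! = 24/720
(j±m)!: 0!×1!×1!×3!×1!×4! = 144
prefactor² = (2J+1)×Δ×N² = 144/5
  k=0: +1/(0!×0!×1!×1!×0!×3!) = 1/6
Σ = 1/6  ⇒  CG² = 144/5×1/6² = 4/5
CG = +√(4/5) = +0.894427

+√(4/5) ≈ +0.894427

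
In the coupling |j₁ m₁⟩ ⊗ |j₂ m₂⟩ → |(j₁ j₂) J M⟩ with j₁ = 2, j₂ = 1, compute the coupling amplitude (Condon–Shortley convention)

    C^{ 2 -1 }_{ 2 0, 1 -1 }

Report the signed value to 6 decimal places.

j₁+j₂−J=1  J+j₁−j₂=3  J−j₁+j₂=1  j₁+j₂+J+1=6
(j₁±m₁, j₂±m₂, J±M) = (2,2,0,2,1,3)
P² = 2
sum k=0..0:
  [0] +1/2 = 1/2
S = 1/2
C² = P²·S² = 1/2 ; C = +0.707107

+√(1/2) = +0.707107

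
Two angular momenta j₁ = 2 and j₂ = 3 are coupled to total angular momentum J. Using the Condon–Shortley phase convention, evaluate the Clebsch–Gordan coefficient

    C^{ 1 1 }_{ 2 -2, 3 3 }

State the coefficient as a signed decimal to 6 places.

j₁+j₂−J=4  J+j₁−j₂=0  J−j₁+j₂=2  j₁+j₂+J+1=7
(j₁±m₁, j₂±m₂, J±M) = (0,4,6,0,2,0)
P² = 6912/7
sum k=4..4:
  [4] +1/48 = 1/48
S = 1/48
C² = P²·S² = 3/7 ; C = +0.654654

+√(3/7) = +0.654654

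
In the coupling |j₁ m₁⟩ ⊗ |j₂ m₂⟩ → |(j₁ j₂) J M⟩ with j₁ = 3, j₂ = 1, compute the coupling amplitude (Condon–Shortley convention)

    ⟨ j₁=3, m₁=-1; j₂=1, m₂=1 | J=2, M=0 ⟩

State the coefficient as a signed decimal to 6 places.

√[5·2!4!0!/7! · 2!4!2!0!2!2!] = √(128/7)
  +(−1)^2/∏(2,0,2,0,2,0)! = 1/8  (running 1/8)
⟨..|..⟩ = √(128/7)·(1/8) = +0.534522

+0.534522  (= +√(2/7))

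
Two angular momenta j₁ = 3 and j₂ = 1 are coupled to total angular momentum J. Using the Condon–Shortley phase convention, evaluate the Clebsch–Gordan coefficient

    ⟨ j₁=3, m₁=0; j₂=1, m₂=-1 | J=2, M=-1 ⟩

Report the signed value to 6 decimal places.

j₁+j₂−J=2  J+j₁−j₂=4  J−j₁+j₂=0  j₁+j₂+J+1=7
(j₁±m₁, j₂±m₂, J±M) = (3,3,0,2,1,3)
P² = 144/7
sum k=0..0:
  [0] +1/12 = 1/12
S = 1/12
C² = P²·S² = 1/7 ; C = +0.377964

+0.377964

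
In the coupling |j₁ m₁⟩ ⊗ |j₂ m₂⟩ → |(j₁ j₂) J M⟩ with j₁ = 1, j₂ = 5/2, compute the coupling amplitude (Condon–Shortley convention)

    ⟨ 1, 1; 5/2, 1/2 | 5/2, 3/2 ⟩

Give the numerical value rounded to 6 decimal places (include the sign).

+0.676123  (= +√(16/35))

√[6·1!1!4!/7! · 2!0!3!2!4!1!] = √(576/35)
  +(−1)^0/∏(0,1,0,3,1,1)! = 1/6  (running 1/6)
⟨..|..⟩ = √(576/35)·(1/6) = +0.676123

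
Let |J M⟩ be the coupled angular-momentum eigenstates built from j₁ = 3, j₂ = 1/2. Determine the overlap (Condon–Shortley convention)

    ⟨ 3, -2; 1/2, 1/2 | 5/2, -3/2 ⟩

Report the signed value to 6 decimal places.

−√(5/7) = -0.845154

triangle: 1!·5!·0!/7! = 120/5040
(j±m)!: 1!·5!·1!·0!·1!·4! = 2880
prefactor² = (2J+1)·Δ·N² = 2880/7
  k=1: −1/(1!·0!·4!·0!·1!·0!) = -1/24
Σ = -1/24  ⇒  CG² = 2880/7·(-1/24)² = 5/7
CG = −√(5/7) = -0.845154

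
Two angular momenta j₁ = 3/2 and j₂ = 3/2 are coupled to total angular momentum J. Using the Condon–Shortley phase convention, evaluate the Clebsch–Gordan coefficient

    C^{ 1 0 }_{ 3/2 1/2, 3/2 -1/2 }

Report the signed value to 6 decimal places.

−√(1/20) = -0.223607

triangle: 2!*1!*1!/5! = 2/120
(j±m)!: 2!*1!*1!*2!*1!*1! = 4
prefactor² = (2J+1)*Δ*N² = 1/5
  k=0: +1/(0!*2!*1!*1!*0!*0!) = 1/2
  k=1: −1/(1!*1!*0!*0!*1!*1!) = -1
Σ = -1/2  ⇒  CG² = 1/5*(-1/2)² = 1/20
CG = −√(1/20) = -0.223607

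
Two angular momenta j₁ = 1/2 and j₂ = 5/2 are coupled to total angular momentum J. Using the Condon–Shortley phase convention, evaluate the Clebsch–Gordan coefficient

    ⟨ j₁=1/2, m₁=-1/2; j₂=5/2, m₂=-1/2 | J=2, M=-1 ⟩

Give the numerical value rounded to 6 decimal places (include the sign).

-0.577350

√[5·1!0!4!/6! · 0!1!2!3!1!3!] = √(12)
  +(−1)^1/∏(1,0,0,1,0,3)! = -1/6  (running -1/6)
⟨..|..⟩ = √(12)·(-1/6) = -0.577350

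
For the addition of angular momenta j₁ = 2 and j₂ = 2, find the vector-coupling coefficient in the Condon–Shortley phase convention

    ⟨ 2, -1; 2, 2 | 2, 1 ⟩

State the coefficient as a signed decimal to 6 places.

+√(3/7) = +0.654654

√[5·2!2!2!/7! · 1!3!4!0!3!1!] = √(48/7)
  +(−1)^2/∏(2,0,1,2,1,0)! = 1/4  (running 1/4)
⟨..|..⟩ = √(48/7)·(1/4) = +0.654654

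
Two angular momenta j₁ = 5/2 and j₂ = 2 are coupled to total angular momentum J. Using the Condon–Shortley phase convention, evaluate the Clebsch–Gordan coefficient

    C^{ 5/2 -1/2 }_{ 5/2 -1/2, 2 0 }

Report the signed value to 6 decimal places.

-0.478091

√[6·2!3!2!/8! · 2!3!2!2!2!3!] = √(72/35)
  +(−1)^0/∏(0,2,3,2,0,0)! = 1/24  (running 1/24)
  +(−1)^1/∏(1,1,2,1,1,1)! = -1/2  (running -11/24)
  +(−1)^2/∏(2,0,1,0,2,2)! = 1/8  (running -1/3)
⟨..|..⟩ = √(72/35)·(-1/3) = -0.478091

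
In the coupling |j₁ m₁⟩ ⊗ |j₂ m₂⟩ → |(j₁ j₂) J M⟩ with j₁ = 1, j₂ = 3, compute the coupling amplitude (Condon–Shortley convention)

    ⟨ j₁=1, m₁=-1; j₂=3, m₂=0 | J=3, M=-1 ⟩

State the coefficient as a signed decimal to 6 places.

-0.707107

√[7·1!1!5!/8! · 0!2!3!3!2!4!] = √(72)
  +(−1)^1/∏(1,0,1,2,0,3)! = -1/12  (running -1/12)
⟨..|..⟩ = √(72)·(-1/12) = -0.707107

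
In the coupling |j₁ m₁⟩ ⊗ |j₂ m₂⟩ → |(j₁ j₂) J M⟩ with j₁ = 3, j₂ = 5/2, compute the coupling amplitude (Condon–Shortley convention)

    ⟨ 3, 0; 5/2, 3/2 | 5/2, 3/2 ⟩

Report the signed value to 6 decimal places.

+√(7/30) ≈ +0.483046

j₁+j₂−J=3  J+j₁−j₂=3  J−j₁+j₂=2  j₁+j₂+J+1=9
(j₁±m₁, j₂±m₂, J±M) = (3,3,4,1,4,1)
P² = 864/35
sum k=2..3:
  [2] +1/8 = 1/8
  [3] −1/36 = -1/36
S = 7/72
C² = P²·S² = 7/30 ; C = +0.483046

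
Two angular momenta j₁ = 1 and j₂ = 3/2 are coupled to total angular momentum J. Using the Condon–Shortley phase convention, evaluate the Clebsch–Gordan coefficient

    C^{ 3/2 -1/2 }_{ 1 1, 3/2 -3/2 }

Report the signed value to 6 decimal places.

+0.632456  (= +√(2/5))

j₁+j₂−J=1  J+j₁−j₂=1  J−j₁+j₂=2  j₁+j₂+J+1=5
(j₁±m₁, j₂±m₂, J±M) = (2,0,0,3,1,2)
P² = 8/5
sum k=0..0:
  [0] +1/2 = 1/2
S = 1/2
C² = P²·S² = 2/5 ; C = +0.632456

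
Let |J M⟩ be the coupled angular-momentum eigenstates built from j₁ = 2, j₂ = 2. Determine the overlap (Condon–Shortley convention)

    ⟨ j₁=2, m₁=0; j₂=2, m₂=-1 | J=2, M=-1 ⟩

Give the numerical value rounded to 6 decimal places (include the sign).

-0.267261  (= −√(1/14))

j₁+j₂−J=2  J+j₁−j₂=2  J−j₁+j₂=2  j₁+j₂+J+1=7
(j₁±m₁, j₂±m₂, J±M) = (2,2,1,3,1,3)
P² = 8/7
sum k=0..1:
  [0] +1/4 = 1/4
  [1] −1/2 = -1/2
S = -1/4
C² = P²·S² = 1/14 ; C = -0.267261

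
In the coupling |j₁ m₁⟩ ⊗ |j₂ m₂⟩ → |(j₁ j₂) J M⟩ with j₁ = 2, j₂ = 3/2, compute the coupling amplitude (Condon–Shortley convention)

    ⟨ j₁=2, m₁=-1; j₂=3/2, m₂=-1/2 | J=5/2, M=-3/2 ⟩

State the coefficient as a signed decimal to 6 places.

√[6·1!3!2!/7! · 1!3!1!2!1!4!] = √(144/35)
  +(−1)^0/∏(0,1,3,1,0,1)! = 1/6  (running 1/6)
  +(−1)^1/∏(1,0,2,0,1,2)! = -1/4  (running -1/12)
⟨..|..⟩ = √(144/35)·(-1/12) = -0.169031

-0.169031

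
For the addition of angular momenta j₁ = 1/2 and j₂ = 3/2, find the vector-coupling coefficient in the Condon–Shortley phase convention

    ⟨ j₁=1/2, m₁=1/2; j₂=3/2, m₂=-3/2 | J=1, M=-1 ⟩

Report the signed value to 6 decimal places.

√[3·1!0!2!/4! · 1!0!0!3!0!2!] = √(3)
  +(−1)^0/∏(0,1,0,0,0,2)! = 1/2  (running 1/2)
⟨..|..⟩ = √(3)·(1/2) = +0.866025

+0.866025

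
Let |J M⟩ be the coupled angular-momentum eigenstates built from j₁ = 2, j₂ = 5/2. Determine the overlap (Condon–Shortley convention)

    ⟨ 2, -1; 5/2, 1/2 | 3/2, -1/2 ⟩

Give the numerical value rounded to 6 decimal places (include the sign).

+0.487950  (= +√(5/21))

√[4·3!1!2!/7! · 1!3!3!2!1!2!] = √(48/35)
  +(−1)^2/∏(2,1,1,1,0,1)! = 1/2  (running 1/2)
  +(−1)^3/∏(3,0,0,0,1,2)! = -1/12  (running 5/12)
⟨..|..⟩ = √(48/35)·(5/12) = +0.487950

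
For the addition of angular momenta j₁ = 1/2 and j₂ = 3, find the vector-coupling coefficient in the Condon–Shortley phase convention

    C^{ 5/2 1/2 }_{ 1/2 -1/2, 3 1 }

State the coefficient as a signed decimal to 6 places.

√[6·1!0!5!/7! · 0!1!4!2!3!2!] = √(576/7)
  +(−1)^1/∏(1,0,0,3,0,2)! = -1/12  (running -1/12)
⟨..|..⟩ = √(576/7)·(-1/12) = -0.755929

-0.755929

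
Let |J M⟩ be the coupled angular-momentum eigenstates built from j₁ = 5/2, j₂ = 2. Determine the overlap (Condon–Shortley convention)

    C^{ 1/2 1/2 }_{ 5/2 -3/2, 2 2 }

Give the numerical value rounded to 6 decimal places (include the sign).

j₁+j₂−J=4  J+j₁−j₂=1  J−j₁+j₂=0  j₁+j₂+J+1=6
(j₁±m₁, j₂±m₂, J±M) = (1,4,4,0,1,0)
P² = 192/5
sum k=4..4:
  [4] +1/24 = 1/24
S = 1/24
C² = P²·S² = 1/15 ; C = +0.258199

+√(1/15) = +0.258199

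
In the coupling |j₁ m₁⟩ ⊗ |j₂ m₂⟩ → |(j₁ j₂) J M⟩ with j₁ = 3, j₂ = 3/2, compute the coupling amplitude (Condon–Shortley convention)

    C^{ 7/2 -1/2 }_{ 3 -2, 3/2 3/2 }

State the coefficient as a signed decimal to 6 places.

-0.487950  (= −√(5/21))

√[8·1!5!2!/9! · 1!5!3!0!3!4!] = √(3840/7)
  +(−1)^1/∏(1,0,4,2,1,0)! = -1/48  (running -1/48)
⟨..|..⟩ = √(3840/7)·(-1/48) = -0.487950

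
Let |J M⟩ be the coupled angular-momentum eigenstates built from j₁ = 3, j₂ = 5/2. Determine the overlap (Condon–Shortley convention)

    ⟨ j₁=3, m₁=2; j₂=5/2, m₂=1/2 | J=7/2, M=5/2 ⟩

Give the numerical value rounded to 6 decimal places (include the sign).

√[8·2!4!3!/10! · 5!1!3!2!6!1!] = √(4608/7)
  +(−1)^0/∏(0,2,1,3,3,0)! = 1/72  (running 1/72)
  +(−1)^1/∏(1,1,0,2,4,1)! = -1/48  (running -1/144)
⟨..|..⟩ = √(4608/7)·(-1/144) = -0.178174

-0.178174  (= −√(2/63))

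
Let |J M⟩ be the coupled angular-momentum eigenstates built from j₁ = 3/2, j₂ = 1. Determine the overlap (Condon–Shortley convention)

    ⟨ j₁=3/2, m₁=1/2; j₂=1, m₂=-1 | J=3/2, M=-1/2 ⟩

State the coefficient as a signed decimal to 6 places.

j₁+j₂−J=1  J+j₁−j₂=2  J−j₁+j₂=1  j₁+j₂+J+1=5
(j₁±m₁, j₂±m₂, J±M) = (2,1,0,2,1,2)
P² = 8/15
sum k=0..0:
  [0] +1/1 = 1
S = 1
C² = P²·S² = 8/15 ; C = +0.730297

+√(8/15) ≈ +0.730297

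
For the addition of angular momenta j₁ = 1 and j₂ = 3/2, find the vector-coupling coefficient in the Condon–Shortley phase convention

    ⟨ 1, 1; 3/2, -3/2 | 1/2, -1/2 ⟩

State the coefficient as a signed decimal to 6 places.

+√(1/2) ≈ +0.707107

j₁+j₂−J=2  J+j₁−j₂=0  J−j₁+j₂=1  j₁+j₂+J+1=4
(j₁±m₁, j₂±m₂, J±M) = (2,0,0,3,0,1)
P² = 2
sum k=0..0:
  [0] +1/2 = 1/2
S = 1/2
C² = P²·S² = 1/2 ; C = +0.707107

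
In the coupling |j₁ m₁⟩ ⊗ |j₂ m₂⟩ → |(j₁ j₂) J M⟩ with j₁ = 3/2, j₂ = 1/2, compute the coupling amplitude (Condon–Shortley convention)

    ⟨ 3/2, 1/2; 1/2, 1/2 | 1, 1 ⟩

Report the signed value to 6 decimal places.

−√(1/4) = -0.500000

triangle: 1!*2!*0!/4! = 2/24
(j±m)!: 2!*1!*1!*0!*2!*0! = 4
prefactor² = (2J+1)*Δ*N² = 1
  k=1: −1/(1!*0!*0!*0!*2!*0!) = -1/2
Σ = -1/2  ⇒  CG² = 1*(-1/2)² = 1/4
CG = −√(1/4) = -0.500000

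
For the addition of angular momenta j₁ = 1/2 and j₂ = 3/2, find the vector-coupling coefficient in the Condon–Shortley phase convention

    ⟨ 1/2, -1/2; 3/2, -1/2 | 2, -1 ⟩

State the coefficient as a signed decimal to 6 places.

j₁+j₂−J=0  J+j₁−j₂=1  J−j₁+j₂=3  j₁+j₂+J+1=5
(j₁±m₁, j₂±m₂, J±M) = (0,1,1,2,1,3)
P² = 3
sum k=0..0:
  [0] +1/2 = 1/2
S = 1/2
C² = P²·S² = 3/4 ; C = +0.866025

+√(3/4) = +0.866025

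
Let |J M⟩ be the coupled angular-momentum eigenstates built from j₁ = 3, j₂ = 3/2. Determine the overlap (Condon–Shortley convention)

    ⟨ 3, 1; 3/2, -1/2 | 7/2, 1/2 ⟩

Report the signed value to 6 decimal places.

triangle: 1!×5!×2!/9! = 240/362880
(j±m)!: 4!×2!×1!×2!×4!×3! = 13824
prefactor² = (2J+1)×Δ×N² = 512/7
  k=0: +1/(0!×1!×2!×1!×3!×1!) = 1/12
  k=1: −1/(1!×0!×1!×0!×4!×2!) = -1/48
Σ = 1/16  ⇒  CG² = 512/7×1/16² = 2/7
CG = +√(2/7) = +0.534522

+0.534522  (= +√(2/7))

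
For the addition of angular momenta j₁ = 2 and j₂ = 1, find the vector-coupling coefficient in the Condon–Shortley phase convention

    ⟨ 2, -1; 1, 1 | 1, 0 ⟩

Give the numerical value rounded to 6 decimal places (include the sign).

+0.547723  (= +√(3/10))

j₁+j₂−J=2  J+j₁−j₂=2  J−j₁+j₂=0  j₁+j₂+J+1=5
(j₁±m₁, j₂±m₂, J±M) = (1,3,2,0,1,1)
P² = 6/5
sum k=2..2:
  [2] +1/2 = 1/2
S = 1/2
C² = P²·S² = 3/10 ; C = +0.547723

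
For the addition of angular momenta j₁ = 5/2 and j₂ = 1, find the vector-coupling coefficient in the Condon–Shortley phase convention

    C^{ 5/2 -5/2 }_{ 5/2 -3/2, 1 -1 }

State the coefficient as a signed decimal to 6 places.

triangle: 1!*4!*1!/7! = 24/5040
(j±m)!: 1!*4!*0!*2!*0!*5! = 5760
prefactor² = (2J+1)*Δ*N² = 1152/7
  k=0: +1/(0!*1!*4!*0!*0!*1!) = 1/24
Σ = 1/24  ⇒  CG² = 1152/7*1/24² = 2/7
CG = +√(2/7) = +0.534522

+0.534522  (= +√(2/7))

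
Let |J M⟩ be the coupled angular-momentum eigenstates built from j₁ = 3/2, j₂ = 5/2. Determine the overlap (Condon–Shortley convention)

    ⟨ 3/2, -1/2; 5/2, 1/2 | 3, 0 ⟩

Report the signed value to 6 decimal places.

−√(1/5) ≈ -0.447214

j₁+j₂−J=1  J+j₁−j₂=2  J−j₁+j₂=4  j₁+j₂+J+1=8
(j₁±m₁, j₂±m₂, J±M) = (1,2,3,2,3,3)
P² = 36/5
sum k=0..1:
  [0] +1/12 = 1/12
  [1] −1/4 = -1/4
S = -1/6
C² = P²·S² = 1/5 ; C = -0.447214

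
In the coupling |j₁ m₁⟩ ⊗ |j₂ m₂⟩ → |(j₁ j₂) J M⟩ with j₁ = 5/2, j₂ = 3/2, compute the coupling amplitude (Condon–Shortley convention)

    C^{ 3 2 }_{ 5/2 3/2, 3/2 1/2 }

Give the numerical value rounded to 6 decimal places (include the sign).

+0.288675  (= +√(1/12))

j₁+j₂−J=1  J+j₁−j₂=4  J−j₁+j₂=2  j₁+j₂+J+1=8
(j₁±m₁, j₂±m₂, J±M) = (4,1,2,1,5,1)
P² = 48
sum k=0..1:
  [0] +1/12 = 1/12
  [1] −1/24 = -1/24
S = 1/24
C² = P²·S² = 1/12 ; C = +0.288675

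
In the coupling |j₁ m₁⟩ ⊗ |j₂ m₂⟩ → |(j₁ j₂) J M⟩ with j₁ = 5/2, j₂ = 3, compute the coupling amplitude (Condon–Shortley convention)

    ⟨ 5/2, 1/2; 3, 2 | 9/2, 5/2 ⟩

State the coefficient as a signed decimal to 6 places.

j₁+j₂−J=1  J+j₁−j₂=4  J−j₁+j₂=5  j₁+j₂+J+1=11
(j₁±m₁, j₂±m₂, J±M) = (3,2,5,1,7,2)
P² = 115200/11
sum k=0..1:
  [0] +1/480 = 1/480
  [1] −1/144 = -1/144
S = -7/1440
C² = P²·S² = 49/198 ; C = -0.497468

−√(49/198) ≈ -0.497468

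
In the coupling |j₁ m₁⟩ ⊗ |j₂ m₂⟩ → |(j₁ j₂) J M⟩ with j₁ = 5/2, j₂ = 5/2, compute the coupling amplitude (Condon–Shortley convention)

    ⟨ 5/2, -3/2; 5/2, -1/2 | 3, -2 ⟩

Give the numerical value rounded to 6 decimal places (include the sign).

-0.288675

triangle: 2!×3!×3!/9! = 72/362880
(j±m)!: 1!×4!×2!×3!×1!×5! = 34560
prefactor² = (2J+1)×Δ×N² = 48
  k=1: −1/(1!×1!×3!×1!×0!×2!) = -1/12
  k=2: +1/(2!×0!×2!×0!×1!×3!) = 1/24
Σ = -1/24  ⇒  CG² = 48×(-1/24)² = 1/12
CG = −√(1/12) = -0.288675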